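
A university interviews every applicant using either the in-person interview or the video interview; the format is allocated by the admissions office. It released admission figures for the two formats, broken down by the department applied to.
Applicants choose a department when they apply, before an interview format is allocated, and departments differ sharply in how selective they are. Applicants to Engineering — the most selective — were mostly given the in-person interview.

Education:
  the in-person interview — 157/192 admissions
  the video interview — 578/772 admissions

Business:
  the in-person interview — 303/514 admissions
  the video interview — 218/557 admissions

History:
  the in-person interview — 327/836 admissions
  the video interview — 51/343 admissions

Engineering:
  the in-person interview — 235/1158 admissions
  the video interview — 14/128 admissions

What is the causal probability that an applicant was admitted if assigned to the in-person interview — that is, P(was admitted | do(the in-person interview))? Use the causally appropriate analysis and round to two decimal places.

0.48

the in-person interview is higher inside every department stratum but the video interview is higher in aggregate. Whether to stratify depends on how department relates to the interview format.
The imbalance in department arose from how applicants were allocated, not from anything the interview format did; and department independently affects the outcome. The pooled gap is confounded — condition on department.
Standardising the in-person interview to the population department mix: 0.214·157/192 + 0.238·303/514 + 0.262·327/836 + 0.286·235/1158 = 0.476.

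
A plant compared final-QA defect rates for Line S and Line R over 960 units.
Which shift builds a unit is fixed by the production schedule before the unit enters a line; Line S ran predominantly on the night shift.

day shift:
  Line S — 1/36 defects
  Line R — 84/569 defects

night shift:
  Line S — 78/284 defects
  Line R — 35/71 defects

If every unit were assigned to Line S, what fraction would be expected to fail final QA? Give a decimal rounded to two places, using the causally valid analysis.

0.12

The stratified and pooled comparisons disagree (Line S wins within each shift; Line R wins overall), so the answer turns on the causal role of shift.
Nothing the line does changes shift; the imbalance is an allocation artefact. With shift also predicting the outcome, the pooled figure is confounded, and the within-stratum comparison is the causal one.
Standardising Line S to the population shift mix: 0.630·1/36 + 0.370·78/284 = 0.119.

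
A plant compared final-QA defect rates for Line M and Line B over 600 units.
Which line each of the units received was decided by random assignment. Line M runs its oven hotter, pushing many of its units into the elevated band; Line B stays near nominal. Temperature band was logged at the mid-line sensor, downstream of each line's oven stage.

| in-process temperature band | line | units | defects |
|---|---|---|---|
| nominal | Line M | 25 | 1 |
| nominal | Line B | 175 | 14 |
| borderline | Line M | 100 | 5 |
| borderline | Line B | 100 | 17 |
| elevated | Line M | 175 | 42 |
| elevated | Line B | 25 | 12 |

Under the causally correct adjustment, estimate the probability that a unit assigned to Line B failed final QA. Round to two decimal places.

The stratified and pooled comparisons disagree (Line M wins within each in-process temperature band; Line B wins overall), so the answer turns on the causal role of in-process temperature band.
The distribution of in-process temperature band is itself part of what the line does — it is an intermediate outcome. Holding it fixed would remove that part of the effect; the total effect is the pooled difference.
So P(outcome | do(Line B)) is just the pooled rate for Line B: 43/300 = 0.143.

0.14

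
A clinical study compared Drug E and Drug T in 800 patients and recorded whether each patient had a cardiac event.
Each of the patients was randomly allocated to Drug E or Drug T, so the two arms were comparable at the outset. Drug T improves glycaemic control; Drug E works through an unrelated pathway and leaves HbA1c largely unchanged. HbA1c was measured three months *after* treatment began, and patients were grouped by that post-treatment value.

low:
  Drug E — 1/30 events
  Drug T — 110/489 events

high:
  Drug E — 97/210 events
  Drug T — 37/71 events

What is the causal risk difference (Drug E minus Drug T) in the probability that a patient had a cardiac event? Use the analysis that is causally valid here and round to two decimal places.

HbA1c is downstream of the drug. One should not condition on a consequence of treatment, so the overall rates are the right comparison.
The causal difference is the pooled difference: 0.408 − 0.263 = +0.146.

+0.15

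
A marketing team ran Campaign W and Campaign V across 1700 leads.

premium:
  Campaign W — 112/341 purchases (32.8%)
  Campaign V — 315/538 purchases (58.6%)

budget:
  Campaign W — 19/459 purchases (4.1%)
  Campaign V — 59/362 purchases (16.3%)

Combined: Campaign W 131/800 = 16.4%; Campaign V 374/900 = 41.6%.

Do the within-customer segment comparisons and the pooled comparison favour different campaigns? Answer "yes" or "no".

no

Within each customer segment level (premium 32.8% vs 58.6%; budget 4.1% vs 16.3%), Campaign V has the higher rate every time. Pooled: 16.4% vs 41.6% — Campaign V has the higher rate overall. They agree.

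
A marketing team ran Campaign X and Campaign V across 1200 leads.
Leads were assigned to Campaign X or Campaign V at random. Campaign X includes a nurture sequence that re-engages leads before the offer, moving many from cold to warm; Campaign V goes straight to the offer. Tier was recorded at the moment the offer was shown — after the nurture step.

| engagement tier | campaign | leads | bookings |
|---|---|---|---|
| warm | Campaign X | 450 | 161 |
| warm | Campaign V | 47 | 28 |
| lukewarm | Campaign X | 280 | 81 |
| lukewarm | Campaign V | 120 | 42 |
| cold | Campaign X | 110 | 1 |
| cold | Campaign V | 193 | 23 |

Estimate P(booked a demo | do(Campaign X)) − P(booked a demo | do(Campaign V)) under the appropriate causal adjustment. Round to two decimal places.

+0.03

The distribution of engagement tier is itself part of what the campaign does — it is an intermediate outcome. Holding it fixed would remove that part of the effect; the total effect is the pooled difference.
The causal difference is the pooled difference: 0.289 − 0.258 = +0.031.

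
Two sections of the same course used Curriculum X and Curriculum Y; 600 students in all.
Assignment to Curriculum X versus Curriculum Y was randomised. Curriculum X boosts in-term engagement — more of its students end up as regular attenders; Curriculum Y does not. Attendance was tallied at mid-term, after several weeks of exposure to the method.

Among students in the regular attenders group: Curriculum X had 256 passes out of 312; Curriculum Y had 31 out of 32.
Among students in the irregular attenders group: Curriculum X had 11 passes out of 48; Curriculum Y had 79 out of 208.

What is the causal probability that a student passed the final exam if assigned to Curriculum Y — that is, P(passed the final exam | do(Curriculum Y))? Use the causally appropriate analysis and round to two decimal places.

Mid-term attendance here is a post-treatment variable shaped by the teaching method; conditioning on it would introduce bias rather than remove it. The overall comparison is the causal one.
So P(outcome | do(Curriculum Y)) is just the pooled rate for Curriculum Y: 110/240 = 0.458.

0.46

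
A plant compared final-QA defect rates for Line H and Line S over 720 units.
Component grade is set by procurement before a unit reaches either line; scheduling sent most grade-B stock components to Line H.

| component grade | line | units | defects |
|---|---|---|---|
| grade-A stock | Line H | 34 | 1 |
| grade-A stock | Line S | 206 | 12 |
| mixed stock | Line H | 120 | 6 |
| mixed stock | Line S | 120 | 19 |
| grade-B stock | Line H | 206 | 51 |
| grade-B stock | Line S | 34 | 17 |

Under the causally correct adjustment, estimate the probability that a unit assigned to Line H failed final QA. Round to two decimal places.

0.11

The stratified and pooled comparisons disagree (Line H wins within each component grade; Line S wins overall), so the answer turns on the causal role of component grade.
Since component grade is a pre-existing factor (not a product of the line) and it affects the outcome on its own, it is a confounder. The stratified rates, not the pooled rate, identify the causal effect.
Standardising Line H to the population component grade mix: 0.333·1/34 + 0.333·6/120 + 0.333·51/206 = 0.109.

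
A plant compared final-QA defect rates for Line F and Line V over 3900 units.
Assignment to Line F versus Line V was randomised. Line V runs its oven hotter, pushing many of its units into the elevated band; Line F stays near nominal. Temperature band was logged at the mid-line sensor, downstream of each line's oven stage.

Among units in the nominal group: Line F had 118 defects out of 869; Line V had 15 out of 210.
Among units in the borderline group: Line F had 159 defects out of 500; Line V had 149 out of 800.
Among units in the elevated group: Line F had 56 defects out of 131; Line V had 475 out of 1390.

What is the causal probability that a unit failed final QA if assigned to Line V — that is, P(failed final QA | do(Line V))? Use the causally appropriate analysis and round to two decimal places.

Within every in-process temperature band level Line V has the lower rate, yet pooled Line F does — Simpson's reversal.
The distribution of in-process temperature band is itself part of what the line does — it is an intermediate outcome. Holding it fixed would remove that part of the effect; the total effect is the pooled difference.
So P(outcome | do(Line V)) is just the pooled rate for Line V: 639/2400 = 0.266.

0.27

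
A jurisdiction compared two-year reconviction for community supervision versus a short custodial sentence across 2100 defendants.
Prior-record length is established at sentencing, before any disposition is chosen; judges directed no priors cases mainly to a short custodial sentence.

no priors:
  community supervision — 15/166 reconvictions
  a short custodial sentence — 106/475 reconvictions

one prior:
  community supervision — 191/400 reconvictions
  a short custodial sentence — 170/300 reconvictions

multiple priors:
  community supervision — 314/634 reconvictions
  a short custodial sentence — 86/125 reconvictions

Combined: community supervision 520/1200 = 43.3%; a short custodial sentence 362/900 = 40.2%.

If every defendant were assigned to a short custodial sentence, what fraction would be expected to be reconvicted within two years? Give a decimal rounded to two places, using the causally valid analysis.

0.51

The stratified and pooled comparisons disagree (community supervision wins within each prior-record length; a short custodial sentence wins overall), so the answer turns on the causal role of prior-record length.
Prior-record length satisfies the back-door criterion: it is not a descendant of the disposition, and it blocks the spurious path from disposition to outcome. Adjusting for it (i.e., using the within-prior-record length rates) gives the causal effect.
Standardising a short custodial sentence to the population prior-record length mix: 0.305·106/475 + 0.333·170/300 + 0.361·86/125 = 0.506.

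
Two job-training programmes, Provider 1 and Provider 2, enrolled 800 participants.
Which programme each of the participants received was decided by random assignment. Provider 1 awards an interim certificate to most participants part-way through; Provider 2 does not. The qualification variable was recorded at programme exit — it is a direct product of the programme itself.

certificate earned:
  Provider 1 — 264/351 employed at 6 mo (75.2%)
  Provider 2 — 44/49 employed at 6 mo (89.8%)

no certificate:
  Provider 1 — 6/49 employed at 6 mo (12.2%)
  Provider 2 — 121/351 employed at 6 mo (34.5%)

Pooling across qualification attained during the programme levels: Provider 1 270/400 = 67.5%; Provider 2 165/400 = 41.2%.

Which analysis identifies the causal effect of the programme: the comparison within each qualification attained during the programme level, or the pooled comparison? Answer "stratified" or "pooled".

pooled

Within every qualification attained during the programme level Provider 2 has the higher rate, yet pooled Provider 1 does — Simpson's reversal.
Qualification attained during the programme lies on the pathway programme → qualification attained during the programme → outcome, so adjusting for it blocks the indirect effect. For the total causal effect of programme, use the unadjusted pooled rates.
Pooled: Provider 1 67.5% vs Provider 2 41.2%; Provider 1 is higher overall.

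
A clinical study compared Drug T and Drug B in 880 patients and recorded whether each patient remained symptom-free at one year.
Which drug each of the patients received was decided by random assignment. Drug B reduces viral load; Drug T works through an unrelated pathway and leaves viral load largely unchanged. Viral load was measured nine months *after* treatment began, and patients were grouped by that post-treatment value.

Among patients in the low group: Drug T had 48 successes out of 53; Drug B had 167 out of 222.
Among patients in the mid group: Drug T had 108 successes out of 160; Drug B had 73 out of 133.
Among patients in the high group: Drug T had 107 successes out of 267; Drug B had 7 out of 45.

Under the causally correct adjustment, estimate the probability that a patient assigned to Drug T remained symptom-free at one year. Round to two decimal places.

0.55

Viral load is downstream of the drug. One should not condition on a consequence of treatment, so the overall rates are the right comparison.
So P(outcome | do(Drug T)) is just the pooled rate for Drug T: 263/480 = 0.548.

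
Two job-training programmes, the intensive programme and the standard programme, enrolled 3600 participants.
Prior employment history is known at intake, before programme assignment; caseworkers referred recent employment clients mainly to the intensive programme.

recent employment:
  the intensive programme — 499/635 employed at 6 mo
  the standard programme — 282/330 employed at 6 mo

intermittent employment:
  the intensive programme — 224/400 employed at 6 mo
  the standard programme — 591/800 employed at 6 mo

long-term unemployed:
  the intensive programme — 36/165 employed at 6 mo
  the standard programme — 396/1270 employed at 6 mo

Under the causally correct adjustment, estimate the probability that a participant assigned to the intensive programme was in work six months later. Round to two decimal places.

0.48

Within every prior employment history level the standard programme has the higher rate, yet pooled the intensive programme does — Simpson's reversal.
Nothing the programme does changes prior employment history; the imbalance is an allocation artefact. With prior employment history also predicting the outcome, the pooled figure is confounded, and the within-stratum comparison is the causal one.
Standardising the intensive programme to the population prior employment history mix: 0.268·499/635 + 0.333·224/400 + 0.399·36/165 = 0.484.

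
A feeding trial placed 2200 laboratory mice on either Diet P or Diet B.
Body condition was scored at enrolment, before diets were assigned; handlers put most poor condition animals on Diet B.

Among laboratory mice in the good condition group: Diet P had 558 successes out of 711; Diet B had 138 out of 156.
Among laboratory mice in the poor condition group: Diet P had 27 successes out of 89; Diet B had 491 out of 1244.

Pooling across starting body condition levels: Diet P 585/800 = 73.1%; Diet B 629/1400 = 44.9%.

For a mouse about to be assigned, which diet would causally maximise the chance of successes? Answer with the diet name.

Starting body condition is set before the diet has any effect — it is not caused by the diet — and it independently drives the outcome. That makes it a confounder, so the causal comparison is within starting body condition levels.
Within each level — good condition: 78.5% vs 88.5%; poor condition: 30.3% vs 39.5% — Diet B is higher every time.

Diet B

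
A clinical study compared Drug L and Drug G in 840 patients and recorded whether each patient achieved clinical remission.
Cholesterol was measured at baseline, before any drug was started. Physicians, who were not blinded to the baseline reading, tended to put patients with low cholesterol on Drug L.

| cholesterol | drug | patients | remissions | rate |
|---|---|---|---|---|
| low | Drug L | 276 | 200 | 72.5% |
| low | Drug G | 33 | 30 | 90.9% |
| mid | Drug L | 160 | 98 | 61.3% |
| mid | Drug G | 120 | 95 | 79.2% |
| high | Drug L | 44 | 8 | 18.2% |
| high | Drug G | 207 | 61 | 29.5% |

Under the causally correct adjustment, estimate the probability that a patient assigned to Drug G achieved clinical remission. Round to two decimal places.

Since cholesterol is a pre-existing factor (not a product of the drug) and it affects the outcome on its own, it is a confounder. The stratified rates, not the pooled rate, identify the causal effect.
Standardising Drug G to the population cholesterol mix: 0.368·30/33 + 0.333·95/120 + 0.299·61/207 = 0.686.

0.69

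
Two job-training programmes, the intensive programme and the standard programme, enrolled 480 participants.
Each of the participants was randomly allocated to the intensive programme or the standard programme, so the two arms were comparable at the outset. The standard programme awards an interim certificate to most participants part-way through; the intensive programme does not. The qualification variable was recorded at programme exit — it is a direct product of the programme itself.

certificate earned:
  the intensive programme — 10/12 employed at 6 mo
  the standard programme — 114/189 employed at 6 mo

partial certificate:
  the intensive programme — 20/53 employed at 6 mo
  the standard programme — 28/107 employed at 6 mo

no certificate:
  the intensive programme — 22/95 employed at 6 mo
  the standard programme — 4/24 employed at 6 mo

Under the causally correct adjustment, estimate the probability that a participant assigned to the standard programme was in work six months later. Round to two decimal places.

Because the programme influences qualification attained during the programme, qualification attained during the programme is a post-treatment mediator, not a confounder. Stratifying on it would bias the estimate; the causal effect is the crude pooled difference.
So P(outcome | do(the standard programme)) is just the pooled rate for the standard programme: 146/320 = 0.456.

0.46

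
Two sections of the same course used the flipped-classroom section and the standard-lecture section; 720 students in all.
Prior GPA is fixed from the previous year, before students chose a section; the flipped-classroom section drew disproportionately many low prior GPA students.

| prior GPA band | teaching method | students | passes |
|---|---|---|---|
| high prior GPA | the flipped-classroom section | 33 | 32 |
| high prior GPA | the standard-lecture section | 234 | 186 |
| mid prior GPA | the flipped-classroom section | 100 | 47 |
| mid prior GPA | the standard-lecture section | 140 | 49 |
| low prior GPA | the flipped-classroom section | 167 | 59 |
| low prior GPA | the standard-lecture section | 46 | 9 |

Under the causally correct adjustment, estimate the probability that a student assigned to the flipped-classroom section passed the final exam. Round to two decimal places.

Prior GPA band differs across teaching methods for reasons unrelated to any effect of the teaching method itself, and it separately predicts the outcome — a classic confounder. We must compare within prior GPA band levels.
Standardising the flipped-classroom section to the population prior GPA band mix: 0.371·32/33 + 0.333·47/100 + 0.296·59/167 = 0.621.

0.62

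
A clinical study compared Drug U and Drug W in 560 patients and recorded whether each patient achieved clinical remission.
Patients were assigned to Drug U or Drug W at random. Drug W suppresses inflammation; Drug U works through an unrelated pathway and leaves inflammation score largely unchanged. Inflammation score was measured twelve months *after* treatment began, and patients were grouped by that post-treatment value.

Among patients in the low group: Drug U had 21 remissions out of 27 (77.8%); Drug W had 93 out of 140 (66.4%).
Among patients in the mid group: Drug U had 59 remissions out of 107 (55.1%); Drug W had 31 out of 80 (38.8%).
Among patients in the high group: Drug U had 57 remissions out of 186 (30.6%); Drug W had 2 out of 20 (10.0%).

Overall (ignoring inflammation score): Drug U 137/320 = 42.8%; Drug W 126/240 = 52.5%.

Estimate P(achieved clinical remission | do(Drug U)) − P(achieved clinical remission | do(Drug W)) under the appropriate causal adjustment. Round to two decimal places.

The distribution of inflammation score is itself part of what the drug does — it is an intermediate outcome. Holding it fixed would remove that part of the effect; the total effect is the pooled difference.
The causal difference is the pooled difference: 0.428 − 0.525 = -0.097.

-0.10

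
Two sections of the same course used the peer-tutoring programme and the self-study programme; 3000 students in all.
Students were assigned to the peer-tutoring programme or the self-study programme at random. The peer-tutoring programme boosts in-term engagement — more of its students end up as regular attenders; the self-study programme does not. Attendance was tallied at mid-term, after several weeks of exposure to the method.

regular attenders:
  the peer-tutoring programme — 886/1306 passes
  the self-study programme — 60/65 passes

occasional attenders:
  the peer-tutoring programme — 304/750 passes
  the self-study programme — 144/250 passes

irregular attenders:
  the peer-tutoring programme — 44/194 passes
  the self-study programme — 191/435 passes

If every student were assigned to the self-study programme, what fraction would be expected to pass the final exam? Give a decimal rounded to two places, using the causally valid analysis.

0.53

Mid-term attendance is recorded after the teaching method and is itself shifted by it — it sits on the causal path from teaching method to outcome. Conditioning on a mediator would strip out part of the effect we want; the pooled comparison gives the total causal effect.
So P(outcome | do(the self-study programme)) is just the pooled rate for the self-study programme: 395/750 = 0.527.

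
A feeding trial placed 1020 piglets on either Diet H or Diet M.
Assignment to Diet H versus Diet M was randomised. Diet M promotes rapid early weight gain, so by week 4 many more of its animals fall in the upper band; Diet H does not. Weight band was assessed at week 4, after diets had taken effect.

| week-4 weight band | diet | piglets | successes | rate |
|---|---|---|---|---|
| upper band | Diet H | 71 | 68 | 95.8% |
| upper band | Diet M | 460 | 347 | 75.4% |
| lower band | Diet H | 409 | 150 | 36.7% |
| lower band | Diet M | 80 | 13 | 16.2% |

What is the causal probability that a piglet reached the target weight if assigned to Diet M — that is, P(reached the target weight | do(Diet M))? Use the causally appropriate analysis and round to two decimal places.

0.67

The week-4 weight band-specific comparison favours Diet H throughout, but the pooled figures favour Diet M. The question is whether to condition on week-4 weight band.
The distribution of week-4 weight band is itself part of what the diet does — it is an intermediate outcome. Holding it fixed would remove that part of the effect; the total effect is the pooled difference.
So P(outcome | do(Diet M)) is just the pooled rate for Diet M: 360/540 = 0.667.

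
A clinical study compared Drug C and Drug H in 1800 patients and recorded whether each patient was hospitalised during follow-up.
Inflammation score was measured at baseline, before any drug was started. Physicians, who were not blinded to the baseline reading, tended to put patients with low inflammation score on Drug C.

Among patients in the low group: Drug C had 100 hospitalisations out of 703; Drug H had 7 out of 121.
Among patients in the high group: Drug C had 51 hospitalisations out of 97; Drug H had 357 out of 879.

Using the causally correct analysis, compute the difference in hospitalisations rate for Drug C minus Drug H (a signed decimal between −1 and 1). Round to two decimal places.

+0.10

Inflammation score differs across drugs for reasons unrelated to any effect of the drug itself, and it separately predicts the outcome — a classic confounder. We must compare within inflammation score levels.
Adjusting over the population distribution of inflammation score: 0.458·(0.142−0.058) + 0.542·(0.526−0.406) = +0.104.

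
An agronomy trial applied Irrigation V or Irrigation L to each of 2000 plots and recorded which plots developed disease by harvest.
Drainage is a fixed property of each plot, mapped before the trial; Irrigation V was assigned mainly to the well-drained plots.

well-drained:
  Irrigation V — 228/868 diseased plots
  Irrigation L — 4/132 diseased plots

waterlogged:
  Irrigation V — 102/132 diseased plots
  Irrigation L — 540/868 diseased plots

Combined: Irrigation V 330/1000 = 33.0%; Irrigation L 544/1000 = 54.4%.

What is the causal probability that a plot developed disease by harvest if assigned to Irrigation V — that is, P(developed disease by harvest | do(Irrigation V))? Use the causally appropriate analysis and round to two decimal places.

The field drainage-specific comparison favours Irrigation L throughout, but the pooled figures favour Irrigation V. The question is whether to condition on field drainage.
Field drainage differs across irrigations for reasons unrelated to any effect of the irrigation itself, and it separately predicts the outcome — a classic confounder. We must compare within field drainage levels.
Standardising Irrigation V to the population field drainage mix: 0.500·228/868 + 0.500·102/132 = 0.518.

0.52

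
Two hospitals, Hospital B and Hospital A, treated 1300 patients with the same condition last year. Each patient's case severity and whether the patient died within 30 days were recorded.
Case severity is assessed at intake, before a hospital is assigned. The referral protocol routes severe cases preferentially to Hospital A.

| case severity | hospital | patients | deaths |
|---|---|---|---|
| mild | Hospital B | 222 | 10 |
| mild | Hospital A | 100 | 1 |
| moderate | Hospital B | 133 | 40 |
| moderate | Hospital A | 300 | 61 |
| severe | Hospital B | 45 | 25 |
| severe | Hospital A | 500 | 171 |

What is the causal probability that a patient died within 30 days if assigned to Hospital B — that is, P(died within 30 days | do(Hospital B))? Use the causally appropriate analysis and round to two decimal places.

0.34

The case severity-specific comparison favours Hospital A throughout, but the pooled figures favour Hospital B. The question is whether to condition on case severity.
Since case severity is a pre-existing factor (not a product of the hospital) and it affects the outcome on its own, it is a confounder. The stratified rates, not the pooled rate, identify the causal effect.
Standardising Hospital B to the population case severity mix: 0.248·10/222 + 0.333·40/133 + 0.419·25/45 = 0.344.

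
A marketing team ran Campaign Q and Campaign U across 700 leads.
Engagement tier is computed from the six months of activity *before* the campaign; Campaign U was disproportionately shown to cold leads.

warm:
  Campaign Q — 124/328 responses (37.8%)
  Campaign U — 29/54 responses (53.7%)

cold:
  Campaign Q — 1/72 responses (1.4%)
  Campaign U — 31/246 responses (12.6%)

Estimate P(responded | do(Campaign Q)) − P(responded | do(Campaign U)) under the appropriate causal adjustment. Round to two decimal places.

-0.14

The engagement tier-specific comparison favours Campaign U throughout, but the pooled figures favour Campaign Q. The question is whether to condition on engagement tier.
Since engagement tier is a pre-existing factor (not a product of the campaign) and it affects the outcome on its own, it is a confounder. The stratified rates, not the pooled rate, identify the causal effect.
Adjusting over the population distribution of engagement tier: 0.546·(0.378−0.537) + 0.454·(0.014−0.126) = -0.138.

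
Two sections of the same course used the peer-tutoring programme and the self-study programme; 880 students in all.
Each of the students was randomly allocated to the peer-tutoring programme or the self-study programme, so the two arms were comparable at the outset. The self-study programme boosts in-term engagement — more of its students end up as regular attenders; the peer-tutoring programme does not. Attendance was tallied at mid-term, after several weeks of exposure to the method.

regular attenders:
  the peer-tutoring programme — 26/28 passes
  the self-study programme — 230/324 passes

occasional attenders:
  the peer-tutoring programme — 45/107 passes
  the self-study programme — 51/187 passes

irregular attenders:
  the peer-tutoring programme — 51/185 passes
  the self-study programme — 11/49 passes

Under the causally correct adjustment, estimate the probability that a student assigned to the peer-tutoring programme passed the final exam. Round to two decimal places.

Mid-term attendance lies on the pathway teaching method → mid-term attendance → outcome, so adjusting for it blocks the indirect effect. For the total causal effect of teaching method, use the unadjusted pooled rates.
So P(outcome | do(the peer-tutoring programme)) is just the pooled rate for the peer-tutoring programme: 122/320 = 0.381.

0.38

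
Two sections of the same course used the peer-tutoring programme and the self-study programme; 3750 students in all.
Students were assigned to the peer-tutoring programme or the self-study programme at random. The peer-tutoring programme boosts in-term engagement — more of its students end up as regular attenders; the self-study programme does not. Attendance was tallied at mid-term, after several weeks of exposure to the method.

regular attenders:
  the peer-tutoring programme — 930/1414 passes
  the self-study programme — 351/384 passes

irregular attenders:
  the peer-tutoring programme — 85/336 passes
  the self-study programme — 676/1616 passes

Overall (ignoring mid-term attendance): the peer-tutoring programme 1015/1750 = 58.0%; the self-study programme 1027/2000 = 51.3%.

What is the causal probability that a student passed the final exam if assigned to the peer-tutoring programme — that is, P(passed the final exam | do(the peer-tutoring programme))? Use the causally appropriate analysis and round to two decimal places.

Mid-term attendance lies on the pathway teaching method → mid-term attendance → outcome, so adjusting for it blocks the indirect effect. For the total causal effect of teaching method, use the unadjusted pooled rates.
So P(outcome | do(the peer-tutoring programme)) is just the pooled rate for the peer-tutoring programme: 1015/1750 = 0.580.

0.58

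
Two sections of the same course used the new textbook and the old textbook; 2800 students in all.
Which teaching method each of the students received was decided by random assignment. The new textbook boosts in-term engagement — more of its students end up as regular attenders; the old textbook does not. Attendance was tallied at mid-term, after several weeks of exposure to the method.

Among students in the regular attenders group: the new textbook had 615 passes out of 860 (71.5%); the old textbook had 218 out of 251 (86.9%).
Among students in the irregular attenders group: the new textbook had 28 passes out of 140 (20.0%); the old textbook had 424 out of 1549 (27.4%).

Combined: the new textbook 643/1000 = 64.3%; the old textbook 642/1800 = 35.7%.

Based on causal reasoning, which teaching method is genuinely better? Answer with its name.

the new textbook

Mid-term attendance lies on the pathway teaching method → mid-term attendance → outcome, so adjusting for it blocks the indirect effect. For the total causal effect of teaching method, use the unadjusted pooled rates.
Pooled: the new textbook 64.3% vs the old textbook 35.7%; the new textbook is higher overall.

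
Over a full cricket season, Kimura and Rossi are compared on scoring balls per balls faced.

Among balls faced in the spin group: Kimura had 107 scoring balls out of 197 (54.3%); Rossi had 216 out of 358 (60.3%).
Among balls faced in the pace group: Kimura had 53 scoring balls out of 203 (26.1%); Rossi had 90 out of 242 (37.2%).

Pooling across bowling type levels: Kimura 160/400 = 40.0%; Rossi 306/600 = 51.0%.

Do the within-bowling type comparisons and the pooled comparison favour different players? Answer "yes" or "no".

no

Within each bowling type level (spin 54.3% vs 60.3%; pace 26.1% vs 37.2%), Rossi has the higher rate every time. Pooled: 40.0% vs 51.0% — Rossi has the higher rate overall. They agree.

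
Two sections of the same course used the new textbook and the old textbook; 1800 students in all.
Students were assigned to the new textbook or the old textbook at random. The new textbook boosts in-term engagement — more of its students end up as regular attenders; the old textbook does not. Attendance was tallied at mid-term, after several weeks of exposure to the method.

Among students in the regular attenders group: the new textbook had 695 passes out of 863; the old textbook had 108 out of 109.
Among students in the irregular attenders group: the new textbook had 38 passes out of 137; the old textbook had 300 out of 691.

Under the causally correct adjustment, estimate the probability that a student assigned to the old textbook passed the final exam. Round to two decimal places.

0.51

the old textbook is higher inside every mid-term attendance stratum but the new textbook is higher in aggregate. Whether to stratify depends on how mid-term attendance relates to the teaching method.
Mid-term attendance lies on the pathway teaching method → mid-term attendance → outcome, so adjusting for it blocks the indirect effect. For the total causal effect of teaching method, use the unadjusted pooled rates.
So P(outcome | do(the old textbook)) is just the pooled rate for the old textbook: 408/800 = 0.510.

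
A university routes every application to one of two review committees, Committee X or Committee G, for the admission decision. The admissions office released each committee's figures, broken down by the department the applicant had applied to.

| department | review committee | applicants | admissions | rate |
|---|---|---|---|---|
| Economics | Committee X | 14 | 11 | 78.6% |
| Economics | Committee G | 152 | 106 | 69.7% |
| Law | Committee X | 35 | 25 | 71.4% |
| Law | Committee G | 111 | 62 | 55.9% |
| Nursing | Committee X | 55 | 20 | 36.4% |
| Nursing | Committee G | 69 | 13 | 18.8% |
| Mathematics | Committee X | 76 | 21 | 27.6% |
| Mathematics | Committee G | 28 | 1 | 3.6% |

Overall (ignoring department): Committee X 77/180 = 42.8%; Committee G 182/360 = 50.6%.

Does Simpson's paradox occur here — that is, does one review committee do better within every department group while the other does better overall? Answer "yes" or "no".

Within each department level (Economics 78.6% vs 69.7%; Law 71.4% vs 55.9%; Nursing 36.4% vs 18.8%; Mathematics 27.6% vs 3.6%), Committee X has the higher rate every time. Pooled: 42.8% vs 50.6% — Committee G has the higher rate overall. The two comparisons disagree.

yes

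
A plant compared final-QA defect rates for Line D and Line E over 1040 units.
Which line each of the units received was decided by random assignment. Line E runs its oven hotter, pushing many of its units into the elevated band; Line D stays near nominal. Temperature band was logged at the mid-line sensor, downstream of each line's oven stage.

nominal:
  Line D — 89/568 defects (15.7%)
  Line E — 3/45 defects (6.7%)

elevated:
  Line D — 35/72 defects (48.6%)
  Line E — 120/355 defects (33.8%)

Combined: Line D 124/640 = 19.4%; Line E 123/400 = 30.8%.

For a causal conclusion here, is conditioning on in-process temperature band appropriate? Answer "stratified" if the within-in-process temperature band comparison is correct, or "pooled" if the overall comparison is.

Within every in-process temperature band level Line E has the lower rate, yet pooled Line D does — Simpson's reversal.
In-process temperature band is recorded after the line and is itself shifted by it — it sits on the causal path from line to outcome. Conditioning on a mediator would strip out part of the effect we want; the pooled comparison gives the total causal effect.
Pooled: Line D 19.4% vs Line E 30.8%; Line D is lower overall.

pooled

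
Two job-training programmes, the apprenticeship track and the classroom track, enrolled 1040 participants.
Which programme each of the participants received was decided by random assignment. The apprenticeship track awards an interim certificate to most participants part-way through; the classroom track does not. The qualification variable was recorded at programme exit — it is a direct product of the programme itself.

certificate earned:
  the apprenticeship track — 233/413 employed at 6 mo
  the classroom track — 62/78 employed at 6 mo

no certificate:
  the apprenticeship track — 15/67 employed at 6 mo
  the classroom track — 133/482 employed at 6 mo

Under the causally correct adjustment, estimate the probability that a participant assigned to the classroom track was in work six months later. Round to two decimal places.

The stratified and pooled comparisons disagree (the classroom track wins within each qualification attained during the programme; the apprenticeship track wins overall), so the answer turns on the causal role of qualification attained during the programme.
Qualification attained during the programme here is a post-treatment variable shaped by the programme; conditioning on it would introduce bias rather than remove it. The overall comparison is the causal one.
So P(outcome | do(the classroom track)) is just the pooled rate for the classroom track: 195/560 = 0.348.

0.35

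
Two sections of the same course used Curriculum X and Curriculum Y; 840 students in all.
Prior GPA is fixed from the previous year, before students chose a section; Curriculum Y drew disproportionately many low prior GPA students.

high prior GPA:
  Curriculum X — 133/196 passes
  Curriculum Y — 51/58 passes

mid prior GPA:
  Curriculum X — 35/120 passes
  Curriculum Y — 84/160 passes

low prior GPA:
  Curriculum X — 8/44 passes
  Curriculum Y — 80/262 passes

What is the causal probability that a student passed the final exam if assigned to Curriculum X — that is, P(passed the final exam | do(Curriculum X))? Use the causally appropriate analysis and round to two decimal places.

The imbalance in prior GPA band arose from how students were allocated, not from anything the teaching method did; and prior GPA band independently affects the outcome. The pooled gap is confounded — condition on prior GPA band.
Standardising Curriculum X to the population prior GPA band mix: 0.302·133/196 + 0.333·35/120 + 0.364·8/44 = 0.369.

0.37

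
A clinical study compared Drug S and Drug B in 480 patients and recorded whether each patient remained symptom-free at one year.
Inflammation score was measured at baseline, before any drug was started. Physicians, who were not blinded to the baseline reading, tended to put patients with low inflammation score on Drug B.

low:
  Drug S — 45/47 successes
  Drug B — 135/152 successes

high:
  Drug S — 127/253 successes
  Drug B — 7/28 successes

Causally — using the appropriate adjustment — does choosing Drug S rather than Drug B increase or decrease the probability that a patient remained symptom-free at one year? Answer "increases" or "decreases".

increases

Drug S is higher inside every inflammation score stratum but Drug B is higher in aggregate. Whether to stratify depends on how inflammation score relates to the drug.
Here inflammation score is a common cause — it drives both which drug a case falls under and the outcome. The crude comparison mixes populations; the stratum-specific rates are the causally relevant ones.
Within each level — low: 95.7% vs 88.8%; high: 50.2% vs 25.0% — Drug S is higher every time.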